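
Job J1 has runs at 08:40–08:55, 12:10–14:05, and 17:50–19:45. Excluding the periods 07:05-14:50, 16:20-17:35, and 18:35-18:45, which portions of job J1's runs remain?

17:50–18:35, 18:45–19:45

08:40–08:55: fully covered by B → removed.
12:10–14:05: fully covered by B → removed.
17:50–19:45 minus B → 17:50–18:35, 18:45–19:45.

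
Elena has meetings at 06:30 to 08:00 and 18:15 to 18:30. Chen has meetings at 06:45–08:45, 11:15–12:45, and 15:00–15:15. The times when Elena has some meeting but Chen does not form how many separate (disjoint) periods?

A \ B = 06:30–06:45, 18:15–18:30.
That is 2 disjoint pieces.

2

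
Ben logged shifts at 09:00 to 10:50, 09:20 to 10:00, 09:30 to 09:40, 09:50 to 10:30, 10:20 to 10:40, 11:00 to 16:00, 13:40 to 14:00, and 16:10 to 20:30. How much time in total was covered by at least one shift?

11 h 10 min

Merged: 09:00–10:50, 11:00–16:00, 16:10–20:30.
Lengths: 1 h 50 min + 5 h + 4 h 20 min = 11 h 10 min.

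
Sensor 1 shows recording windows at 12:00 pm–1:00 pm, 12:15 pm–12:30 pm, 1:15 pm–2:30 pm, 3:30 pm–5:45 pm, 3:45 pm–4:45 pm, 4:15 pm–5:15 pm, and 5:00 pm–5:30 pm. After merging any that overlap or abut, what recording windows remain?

12:00 pm–1:00 pm, 1:15 pm–2:30 pm, 3:30 pm–5:45 pm

12:15 pm–12:30 pm overlaps/touches 12:00 pm–1:00 pm → extend to 12:00 pm–1:00 pm.
1:15 pm–2:30 pm is disjoint → start new block.
3:30 pm–5:45 pm is disjoint → start new block.
3:45 pm–4:45 pm overlaps/touches 3:30 pm–5:45 pm → extend to 3:30 pm–5:45 pm.
4:15 pm–5:15 pm overlaps/touches 3:30 pm–5:45 pm → extend to 3:30 pm–5:45 pm.
5:00 pm–5:30 pm overlaps/touches 3:30 pm–5:45 pm → extend to 3:30 pm–5:45 pm.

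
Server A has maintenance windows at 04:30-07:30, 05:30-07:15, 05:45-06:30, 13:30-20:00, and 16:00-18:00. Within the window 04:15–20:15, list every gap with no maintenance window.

04:15–04:30, 07:30–13:30, 20:00–20:15

The merged coverage is 04:30–07:30, 13:30–20:00.
Gaps within 04:15–20:15: 04:15–04:30, 07:30–13:30, 20:00–20:15.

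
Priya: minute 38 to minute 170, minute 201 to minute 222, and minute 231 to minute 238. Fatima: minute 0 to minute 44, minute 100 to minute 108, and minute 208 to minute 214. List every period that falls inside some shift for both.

minute 38 to minute 170 meets the second set on minute 38 to minute 44, minute 100 to minute 108.
minute 201 to minute 222 meets the second set on minute 208 to minute 214.
minute 231 to minute 238: no overlap with the second set.

minute 38 to minute 44, minute 100 to minute 108, minute 208 to minute 214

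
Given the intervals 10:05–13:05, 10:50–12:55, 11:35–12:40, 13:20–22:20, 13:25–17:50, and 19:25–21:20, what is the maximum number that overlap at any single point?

Sweep endpoints in order; track running count of active intervals.
Peak of 3 reached at 11:35.

3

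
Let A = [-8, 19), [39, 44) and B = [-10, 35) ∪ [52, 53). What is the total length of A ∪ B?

51

A ∪ B = [-10, 35), [39, 44), [52, 53).
Total: 45 + 5 + 1 = 51.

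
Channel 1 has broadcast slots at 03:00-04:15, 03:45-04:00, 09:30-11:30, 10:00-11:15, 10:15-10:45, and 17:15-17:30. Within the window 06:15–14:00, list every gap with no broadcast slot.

After merging, the occupied span is 03:00-04:15, 09:30-11:30, 17:15-17:30.
Uncovered inside 06:15-14:00: 06:15-09:30, 11:30-14:00.

06:15-09:30, 11:30-14:00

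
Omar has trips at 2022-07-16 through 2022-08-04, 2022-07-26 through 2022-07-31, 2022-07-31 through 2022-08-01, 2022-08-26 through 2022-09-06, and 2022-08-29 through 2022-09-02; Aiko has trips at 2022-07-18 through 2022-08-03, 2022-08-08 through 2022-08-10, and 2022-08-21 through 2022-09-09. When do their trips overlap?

First set merges to 2022-07-16 through 2022-08-04, 2022-08-26 through 2022-09-06.
2022-07-16 through 2022-08-04 ∩ B → 2022-07-18 through 2022-08-03.
2022-08-26 through 2022-09-06 ∩ B → 2022-08-26 through 2022-09-06.

2022-07-18 through 2022-08-03, 2022-08-26 through 2022-09-06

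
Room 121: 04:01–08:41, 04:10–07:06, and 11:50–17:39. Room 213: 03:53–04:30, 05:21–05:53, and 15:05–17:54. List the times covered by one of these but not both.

03:53-04:01, 04:30-05:21, 05:53-08:41, 11:50-15:05, 17:39-17:54

Merge the first list: 04:01-08:41, 11:50-17:39.
A but not B: 04:30-05:21, 05:53-08:41, 11:50-15:05.
B but not A: 03:53-04:01, 17:39-17:54.
Combining gives A △ B.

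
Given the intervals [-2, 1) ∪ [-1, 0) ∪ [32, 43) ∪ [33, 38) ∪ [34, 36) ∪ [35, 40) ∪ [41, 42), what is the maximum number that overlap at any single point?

Walk the sorted start/end points keeping a running depth.
The depth first hits 4 at 35.

4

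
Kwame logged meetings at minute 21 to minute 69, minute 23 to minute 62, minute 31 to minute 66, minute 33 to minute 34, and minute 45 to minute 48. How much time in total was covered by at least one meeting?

Merged: minute 21 to minute 69.
Length: 48 minutes.

48 minutes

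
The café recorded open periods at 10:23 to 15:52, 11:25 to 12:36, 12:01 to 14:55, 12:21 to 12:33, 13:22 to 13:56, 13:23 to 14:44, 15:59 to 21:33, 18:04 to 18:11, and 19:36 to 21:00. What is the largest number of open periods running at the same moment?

4

Sweep endpoints in order; track running count of active intervals.
Peak of 4 reached at 12:21.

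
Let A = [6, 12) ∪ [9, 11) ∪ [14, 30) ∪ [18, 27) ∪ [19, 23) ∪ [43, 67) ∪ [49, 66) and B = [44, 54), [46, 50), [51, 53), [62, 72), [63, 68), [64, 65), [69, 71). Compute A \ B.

First set merges to [6, 12), [14, 30), [43, 67).
Second set merges to [44, 54), [62, 72).
[6, 12): no B overlap → unchanged.
[14, 30): no B overlap → unchanged.
[43, 67) minus B → [43, 44), [54, 62).

[6, 12) ∪ [14, 30) ∪ [43, 44) ∪ [54, 62)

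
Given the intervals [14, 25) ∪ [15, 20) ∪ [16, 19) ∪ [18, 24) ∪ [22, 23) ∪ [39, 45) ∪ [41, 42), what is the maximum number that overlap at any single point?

4

Sweep endpoints in order; track running count of active intervals.
Peak of 4 reached at 18.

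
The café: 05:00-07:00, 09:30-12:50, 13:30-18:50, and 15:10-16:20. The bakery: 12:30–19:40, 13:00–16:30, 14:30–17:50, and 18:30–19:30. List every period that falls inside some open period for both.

Merge the first list: 05:00–07:00, 09:30–12:50, 13:30–18:50.
Merge the second list: 12:30–19:40.
05:00–07:00: no overlap with the second set.
09:30–12:50 meets the second set on 12:30–12:50.
13:30–18:50 meets the second set on 13:30–18:50.

12:30–12:50, 13:30–18:50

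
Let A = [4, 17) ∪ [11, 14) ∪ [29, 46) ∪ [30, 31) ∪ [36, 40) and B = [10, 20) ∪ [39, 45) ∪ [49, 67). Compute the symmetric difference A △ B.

First set merges to [4, 17), [29, 46).
A \ B = [4, 10), [29, 39), [45, 46).
B \ A = [17, 20), [49, 67).
Union of the two gives the symmetric difference.

[4, 10) ∪ [17, 20) ∪ [29, 39) ∪ [45, 46) ∪ [49, 67)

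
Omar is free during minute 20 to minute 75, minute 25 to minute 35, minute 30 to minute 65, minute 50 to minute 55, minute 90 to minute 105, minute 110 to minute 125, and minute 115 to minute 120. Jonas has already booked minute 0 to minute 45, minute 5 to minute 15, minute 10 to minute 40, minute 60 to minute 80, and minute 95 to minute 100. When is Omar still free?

minute 45 to minute 60, minute 90 to minute 95, minute 100 to minute 105, minute 110 to minute 125

Merge the first list: minute 20 to minute 75, minute 90 to minute 105, minute 110 to minute 125.
Merge the second list: minute 0 to minute 45, minute 60 to minute 80, minute 95 to minute 100.
minute 20 to minute 75 minus B → minute 45 to minute 60.
minute 90 to minute 105 minus B → minute 90 to minute 95, minute 100 to minute 105.
minute 110 to minute 125: no B overlap → unchanged.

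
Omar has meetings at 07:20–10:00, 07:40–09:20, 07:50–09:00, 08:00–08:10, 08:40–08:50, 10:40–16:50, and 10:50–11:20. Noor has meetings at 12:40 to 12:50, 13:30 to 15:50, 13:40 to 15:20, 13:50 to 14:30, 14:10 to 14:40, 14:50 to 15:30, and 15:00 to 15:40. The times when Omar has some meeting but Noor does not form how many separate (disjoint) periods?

First set merges to 07:20-10:00, 10:40-16:50.
Second set merges to 12:40-12:50, 13:30-15:50.
A \ B = 07:20-10:00, 10:40-12:40, 12:50-13:30, 15:50-16:50.
That is 4 disjoint pieces.

4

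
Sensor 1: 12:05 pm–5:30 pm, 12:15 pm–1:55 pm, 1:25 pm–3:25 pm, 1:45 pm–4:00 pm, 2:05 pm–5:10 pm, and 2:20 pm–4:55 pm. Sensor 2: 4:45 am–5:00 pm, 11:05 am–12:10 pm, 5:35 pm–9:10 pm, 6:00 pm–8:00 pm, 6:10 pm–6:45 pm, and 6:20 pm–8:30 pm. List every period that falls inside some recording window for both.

Merge the first list: 12:05 pm-5:30 pm.
Merge the second list: 4:45 am-5:00 pm, 5:35 pm-9:10 pm.
12:05 pm-5:30 pm meets the second set on 12:05 pm-5:00 pm.

12:05 pm-5:00 pm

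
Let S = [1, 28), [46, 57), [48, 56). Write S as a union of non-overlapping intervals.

[46, 57) is disjoint → start new block.
[48, 56) overlaps/touches [46, 57) → extend to [46, 57).

[1, 28) ∪ [46, 57)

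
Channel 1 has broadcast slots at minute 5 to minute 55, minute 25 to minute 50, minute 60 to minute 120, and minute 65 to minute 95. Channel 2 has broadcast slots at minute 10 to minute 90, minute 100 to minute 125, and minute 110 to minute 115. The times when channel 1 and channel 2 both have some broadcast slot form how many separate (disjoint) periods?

3

Merge the first list: minute 5 to minute 55, minute 60 to minute 120.
Merge the second list: minute 10 to minute 90, minute 100 to minute 125.
A ∩ B = minute 10 to minute 55, minute 60 to minute 90, minute 100 to minute 120.
That is 3 disjoint pieces.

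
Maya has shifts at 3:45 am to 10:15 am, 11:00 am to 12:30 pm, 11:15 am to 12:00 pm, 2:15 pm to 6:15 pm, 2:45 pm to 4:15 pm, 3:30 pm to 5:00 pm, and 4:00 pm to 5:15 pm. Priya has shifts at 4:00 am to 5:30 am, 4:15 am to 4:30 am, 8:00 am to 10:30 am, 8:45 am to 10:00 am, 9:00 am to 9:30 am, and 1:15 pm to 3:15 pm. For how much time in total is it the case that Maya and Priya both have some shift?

4 h 45 min

A, merged: 3:45 am–10:15 am, 11:00 am–12:30 pm, 2:15 pm–6:15 pm.
B, merged: 4:00 am–5:30 am, 8:00 am–10:30 am, 1:15 pm–3:15 pm.
A ∩ B = 4:00 am–5:30 am, 8:00 am–10:15 am, 2:15 pm–3:15 pm.
Total: 1 h 30 min + 2 h 15 min + 1 h = 4 h 45 min.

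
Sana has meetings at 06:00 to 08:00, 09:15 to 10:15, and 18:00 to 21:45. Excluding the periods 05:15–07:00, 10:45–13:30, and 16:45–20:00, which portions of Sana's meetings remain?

07:00–08:00, 09:15–10:15, 20:00–21:45

06:00–08:00 \ B = 07:00–08:00.
09:15–10:15: nothing removed.
18:00–21:45 \ B = 20:00–21:45.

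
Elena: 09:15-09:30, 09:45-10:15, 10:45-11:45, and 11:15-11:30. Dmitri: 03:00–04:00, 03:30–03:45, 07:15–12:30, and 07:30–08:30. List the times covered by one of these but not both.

A, merged: 09:15–09:30, 09:45–10:15, 10:45–11:45.
B, merged: 03:00–04:00, 07:15–12:30.
A \ B = none.
B \ A = 03:00–04:00, 07:15–09:15, 09:30–09:45, 10:15–10:45, 11:45–12:30.
Union of the two gives the symmetric difference.

03:00–04:00, 07:15–09:15, 09:30–09:45, 10:15–10:45, 11:45–12:30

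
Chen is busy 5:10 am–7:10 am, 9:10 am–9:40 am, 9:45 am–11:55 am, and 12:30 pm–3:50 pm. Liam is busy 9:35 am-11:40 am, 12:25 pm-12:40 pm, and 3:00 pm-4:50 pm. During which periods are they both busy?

5:10 am–7:10 am falls entirely outside B.
9:10 am–9:40 am overlaps B on 9:35 am–9:40 am.
9:45 am–11:55 am overlaps B on 9:45 am–11:40 am.
12:30 pm–3:50 pm overlaps B on 12:30 pm–12:40 pm, 3:00 pm–3:50 pm.

9:35 am–9:40 am, 9:45 am–11:40 am, 12:30 pm–12:40 pm, 3:00 pm–3:50 pm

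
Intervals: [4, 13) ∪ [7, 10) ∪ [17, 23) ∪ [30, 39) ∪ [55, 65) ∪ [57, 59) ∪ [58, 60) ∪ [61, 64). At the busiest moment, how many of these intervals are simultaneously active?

3

Walk the sorted start/end points keeping a running depth.
The depth first hits 3 at 58.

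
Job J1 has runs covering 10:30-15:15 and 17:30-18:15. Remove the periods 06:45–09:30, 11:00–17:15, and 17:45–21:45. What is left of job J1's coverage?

10:30–11:00, 17:30–17:45

10:30–15:15 \ B = 10:30–11:00.
17:30–18:15 \ B = 17:30–17:45.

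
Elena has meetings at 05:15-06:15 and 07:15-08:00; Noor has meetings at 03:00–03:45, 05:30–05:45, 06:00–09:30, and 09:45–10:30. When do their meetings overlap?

05:30–05:45, 06:00–06:15, 07:15–08:00

05:15–06:15 meets the second set on 05:30–05:45, 06:00–06:15.
07:15–08:00 meets the second set on 07:15–08:00.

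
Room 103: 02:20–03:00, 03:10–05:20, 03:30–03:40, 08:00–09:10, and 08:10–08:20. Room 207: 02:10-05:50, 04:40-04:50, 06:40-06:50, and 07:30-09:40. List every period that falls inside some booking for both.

Merge the first list: 02:20–03:00, 03:10–05:20, 08:00–09:10.
Merge the second list: 02:10–05:50, 06:40–06:50, 07:30–09:40.
02:20–03:00 meets the second set on 02:20–03:00.
03:10–05:20 meets the second set on 03:10–05:20.
08:00–09:10 meets the second set on 08:00–09:10.

02:20–03:00, 03:10–05:20, 08:00–09:10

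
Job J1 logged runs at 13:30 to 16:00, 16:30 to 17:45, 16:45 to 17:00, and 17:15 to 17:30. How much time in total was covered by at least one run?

Merged: 13:30-16:00, 16:30-17:45.
Lengths: 2 h 30 min + 1 h 15 min = 3 h 45 min.

3 h 45 min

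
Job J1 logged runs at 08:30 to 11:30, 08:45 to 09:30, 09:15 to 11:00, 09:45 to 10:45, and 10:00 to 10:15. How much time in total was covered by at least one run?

3 h

Merged: 08:30-11:30.
Length: 3 h.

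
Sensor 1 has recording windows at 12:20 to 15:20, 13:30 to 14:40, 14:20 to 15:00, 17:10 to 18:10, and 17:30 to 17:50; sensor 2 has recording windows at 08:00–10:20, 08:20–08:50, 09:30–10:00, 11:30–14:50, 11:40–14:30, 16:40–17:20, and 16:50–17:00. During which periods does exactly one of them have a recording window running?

Merge the first list: 12:20–15:20, 17:10–18:10.
Merge the second list: 08:00–10:20, 11:30–14:50, 16:40–17:20.
Only in the first: 14:50–15:20, 17:20–18:10.
Only in the second: 08:00–10:20, 11:30–12:20, 16:40–17:10.
Together these are the periods covered by exactly one.

08:00–10:20, 11:30–12:20, 14:50–15:20, 16:40–17:10, 17:20–18:10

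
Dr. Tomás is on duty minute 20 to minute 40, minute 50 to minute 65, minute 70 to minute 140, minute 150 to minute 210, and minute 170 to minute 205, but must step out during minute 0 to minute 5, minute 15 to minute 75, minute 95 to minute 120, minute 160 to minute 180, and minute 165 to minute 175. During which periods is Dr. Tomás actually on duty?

Merge the first list: minute 20 to minute 40, minute 50 to minute 65, minute 70 to minute 140, minute 150 to minute 210.
Merge the second list: minute 0 to minute 5, minute 15 to minute 75, minute 95 to minute 120, minute 160 to minute 180.
minute 20 to minute 40: fully covered by B → removed.
minute 50 to minute 65: fully covered by B → removed.
minute 70 to minute 140 minus B → minute 75 to minute 95, minute 120 to minute 140.
minute 150 to minute 210 minus B → minute 150 to minute 160, minute 180 to minute 210.

minute 75 to minute 95, minute 120 to minute 140, minute 150 to minute 160, minute 180 to minute 210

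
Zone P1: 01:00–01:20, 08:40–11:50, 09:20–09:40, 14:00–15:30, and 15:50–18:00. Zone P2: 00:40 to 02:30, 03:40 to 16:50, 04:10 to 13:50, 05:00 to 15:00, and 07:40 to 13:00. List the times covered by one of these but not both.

00:40–01:00, 01:20–02:30, 03:40–08:40, 11:50–14:00, 15:30–15:50, 16:50–18:00

First set merges to 01:00–01:20, 08:40–11:50, 14:00–15:30, 15:50–18:00.
Second set merges to 00:40–02:30, 03:40–16:50.
A \ B = 16:50–18:00.
B \ A = 00:40–01:00, 01:20–02:30, 03:40–08:40, 11:50–14:00, 15:30–15:50.
Union of the two gives the symmetric difference.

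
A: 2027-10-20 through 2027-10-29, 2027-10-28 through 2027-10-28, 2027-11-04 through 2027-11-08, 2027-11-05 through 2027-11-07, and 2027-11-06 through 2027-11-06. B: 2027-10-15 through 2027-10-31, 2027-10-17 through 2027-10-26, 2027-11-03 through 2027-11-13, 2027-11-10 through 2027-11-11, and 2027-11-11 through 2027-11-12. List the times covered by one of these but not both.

2027-10-15 through 2027-10-19, 2027-10-30 through 2027-10-31, 2027-11-03 through 2027-11-03, 2027-11-09 through 2027-11-13

Merge the first list: 2027-10-20 through 2027-10-29, 2027-11-04 through 2027-11-08.
Merge the second list: 2027-10-15 through 2027-10-31, 2027-11-03 through 2027-11-13.
A \ B = none.
B \ A = 2027-10-15 through 2027-10-19, 2027-10-30 through 2027-10-31, 2027-11-03 through 2027-11-03, 2027-11-09 through 2027-11-13.
Union of the two gives the symmetric difference.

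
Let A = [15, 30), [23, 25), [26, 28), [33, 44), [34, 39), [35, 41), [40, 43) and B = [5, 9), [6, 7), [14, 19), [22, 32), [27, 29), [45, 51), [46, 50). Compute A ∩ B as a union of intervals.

A, merged: [15, 30), [33, 44).
B, merged: [5, 9), [14, 19), [22, 32), [45, 51).
[15, 30) overlaps B on [15, 19), [22, 30).
[33, 44) falls entirely outside B.

[15, 19) ∪ [22, 30)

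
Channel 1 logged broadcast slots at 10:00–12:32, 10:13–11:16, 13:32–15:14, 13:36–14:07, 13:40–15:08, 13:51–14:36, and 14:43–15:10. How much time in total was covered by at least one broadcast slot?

4 h 14 min

Merged: 10:00-12:32, 13:32-15:14.
Lengths: 2 h 32 min + 1 h 42 min = 4 h 14 min.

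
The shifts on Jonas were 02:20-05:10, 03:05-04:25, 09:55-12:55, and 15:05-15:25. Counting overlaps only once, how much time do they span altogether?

6 h 10 min

Merged: 02:20–05:10, 09:55–12:55, 15:05–15:25.
Lengths: 2 h 50 min + 3 h + 20 min = 6 h 10 min.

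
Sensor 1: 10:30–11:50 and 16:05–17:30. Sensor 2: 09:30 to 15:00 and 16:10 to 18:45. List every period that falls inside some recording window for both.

10:30–11:50 meets the second set on 10:30–11:50.
16:05–17:30 meets the second set on 16:10–17:30.

10:30–11:50, 16:10–17:30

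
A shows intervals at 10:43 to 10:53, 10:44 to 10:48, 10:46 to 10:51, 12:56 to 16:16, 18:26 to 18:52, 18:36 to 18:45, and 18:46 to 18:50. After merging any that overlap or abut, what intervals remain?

10:43–10:53, 12:56–16:16, 18:26–18:52

10:44–10:48 overlaps/touches 10:43–10:53 → extend to 10:43–10:53.
10:46–10:51 overlaps/touches 10:43–10:53 → extend to 10:43–10:53.
12:56–16:16 is disjoint → start new block.
18:26–18:52 is disjoint → start new block.
18:36–18:45 overlaps/touches 18:26–18:52 → extend to 18:26–18:52.
18:46–18:50 overlaps/touches 18:26–18:52 → extend to 18:26–18:52.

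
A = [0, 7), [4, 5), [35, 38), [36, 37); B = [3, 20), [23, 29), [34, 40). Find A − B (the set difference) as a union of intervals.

[0, 3)

Merge the first list: [0, 7), [35, 38).
[0, 7) \ B = [0, 3).
[35, 38): entirely removed.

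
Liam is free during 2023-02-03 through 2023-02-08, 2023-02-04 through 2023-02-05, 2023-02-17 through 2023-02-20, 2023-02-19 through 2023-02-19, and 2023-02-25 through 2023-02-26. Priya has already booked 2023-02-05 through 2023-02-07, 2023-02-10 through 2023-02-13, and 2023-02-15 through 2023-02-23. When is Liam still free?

2023-02-03 through 2023-02-04, 2023-02-08 through 2023-02-08, 2023-02-25 through 2023-02-26

Merge the first list: 2023-02-03 through 2023-02-08, 2023-02-17 through 2023-02-20, 2023-02-25 through 2023-02-26.
2023-02-03 through 2023-02-08 with B removed leaves 2023-02-03 through 2023-02-04, 2023-02-08 through 2023-02-08.
2023-02-17 through 2023-02-20 lies entirely inside B → drops out.
2023-02-25 through 2023-02-26 is untouched.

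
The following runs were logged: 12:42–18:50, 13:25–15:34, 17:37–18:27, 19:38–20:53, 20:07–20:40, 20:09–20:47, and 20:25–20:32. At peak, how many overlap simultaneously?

Sweep endpoints in order; track running count of active intervals.
Peak of 4 reached at 20:25.

4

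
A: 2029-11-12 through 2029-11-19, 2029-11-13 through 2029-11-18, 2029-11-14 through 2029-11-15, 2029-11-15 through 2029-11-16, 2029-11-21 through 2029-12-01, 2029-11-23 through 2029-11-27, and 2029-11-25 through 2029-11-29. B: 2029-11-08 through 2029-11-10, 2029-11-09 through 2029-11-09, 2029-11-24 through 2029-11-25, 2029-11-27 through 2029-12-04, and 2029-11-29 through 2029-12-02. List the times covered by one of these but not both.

2029-11-08 through 2029-11-10, 2029-11-12 through 2029-11-19, 2029-11-21 through 2029-11-23, 2029-11-26 through 2029-11-26, 2029-12-02 through 2029-12-04

A, merged: 2029-11-12 through 2029-11-19, 2029-11-21 through 2029-12-01.
B, merged: 2029-11-08 through 2029-11-10, 2029-11-24 through 2029-11-25, 2029-11-27 through 2029-12-04.
Only in the first: 2029-11-12 through 2029-11-19, 2029-11-21 through 2029-11-23, 2029-11-26 through 2029-11-26.
Only in the second: 2029-11-08 through 2029-11-10, 2029-12-02 through 2029-12-04.
Together these are the periods covered by exactly one.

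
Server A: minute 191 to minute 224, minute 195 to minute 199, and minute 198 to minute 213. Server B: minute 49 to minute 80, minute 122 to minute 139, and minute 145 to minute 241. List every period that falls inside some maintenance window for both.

Merge the first list: minute 191 to minute 224.
minute 191 to minute 224 meets the second set on minute 191 to minute 224.

minute 191 to minute 224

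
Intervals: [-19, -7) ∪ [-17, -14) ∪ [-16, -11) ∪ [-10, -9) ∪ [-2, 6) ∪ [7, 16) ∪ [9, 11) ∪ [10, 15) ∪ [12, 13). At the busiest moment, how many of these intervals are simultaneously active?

3

At -16, 3 of the intervals are simultaneously active.
No point has more.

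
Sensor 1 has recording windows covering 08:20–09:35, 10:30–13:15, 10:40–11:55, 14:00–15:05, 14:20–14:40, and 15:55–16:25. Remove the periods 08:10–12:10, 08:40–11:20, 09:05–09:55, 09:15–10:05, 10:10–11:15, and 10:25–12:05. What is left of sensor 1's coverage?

12:10-13:15, 14:00-15:05, 15:55-16:25

First set merges to 08:20-09:35, 10:30-13:15, 14:00-15:05, 15:55-16:25.
Second set merges to 08:10-12:10.
08:20-09:35: fully covered by B → removed.
10:30-13:15 minus B → 12:10-13:15.
14:00-15:05: no B overlap → unchanged.
15:55-16:25: no B overlap → unchanged.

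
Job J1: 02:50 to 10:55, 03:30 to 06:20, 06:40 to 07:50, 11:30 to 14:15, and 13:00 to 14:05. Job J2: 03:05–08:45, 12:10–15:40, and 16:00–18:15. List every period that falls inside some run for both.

03:05–08:45, 12:10–14:15

First set merges to 02:50–10:55, 11:30–14:15.
02:50–10:55 meets the second set on 03:05–08:45.
11:30–14:15 meets the second set on 12:10–14:15.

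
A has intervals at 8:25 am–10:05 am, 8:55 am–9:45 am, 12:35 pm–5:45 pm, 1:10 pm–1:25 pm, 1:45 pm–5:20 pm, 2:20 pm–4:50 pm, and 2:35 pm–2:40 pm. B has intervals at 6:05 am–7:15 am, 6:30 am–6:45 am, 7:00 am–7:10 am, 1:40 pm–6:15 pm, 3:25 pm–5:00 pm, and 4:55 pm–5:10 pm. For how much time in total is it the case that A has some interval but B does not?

Merge the first list: 8:25 am–10:05 am, 12:35 pm–5:45 pm.
Merge the second list: 6:05 am–7:15 am, 1:40 pm–6:15 pm.
A \ B = 8:25 am–10:05 am, 12:35 pm–1:40 pm.
Total: 1 h 40 min + 1 h 5 min = 2 h 45 min.

2 h 45 min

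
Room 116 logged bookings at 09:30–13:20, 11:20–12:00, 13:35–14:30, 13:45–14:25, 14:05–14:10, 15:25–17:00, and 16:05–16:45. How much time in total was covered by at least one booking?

6 h 20 min

Merged: 09:30-13:20, 13:35-14:30, 15:25-17:00.
Lengths: 3 h 50 min + 55 min + 1 h 35 min = 6 h 20 min.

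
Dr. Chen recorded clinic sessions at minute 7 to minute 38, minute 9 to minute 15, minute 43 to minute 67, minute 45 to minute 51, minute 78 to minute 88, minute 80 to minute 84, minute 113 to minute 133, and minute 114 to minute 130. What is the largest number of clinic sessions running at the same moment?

Walk the sorted start/end points keeping a running depth.
The depth first hits 2 at minute 9.

2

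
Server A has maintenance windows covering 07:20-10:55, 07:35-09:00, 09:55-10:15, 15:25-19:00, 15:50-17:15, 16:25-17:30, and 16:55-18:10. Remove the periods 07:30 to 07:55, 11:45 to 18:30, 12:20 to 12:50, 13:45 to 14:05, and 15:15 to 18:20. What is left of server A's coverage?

07:20-07:30, 07:55-10:55, 18:30-19:00

Merge the first list: 07:20-10:55, 15:25-19:00.
Merge the second list: 07:30-07:55, 11:45-18:30.
07:20-10:55 minus B → 07:20-07:30, 07:55-10:55.
15:25-19:00 minus B → 18:30-19:00.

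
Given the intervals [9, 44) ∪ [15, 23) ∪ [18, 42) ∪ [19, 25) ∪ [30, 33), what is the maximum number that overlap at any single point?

4

At 19, 4 of the intervals are simultaneously active.
No point has more.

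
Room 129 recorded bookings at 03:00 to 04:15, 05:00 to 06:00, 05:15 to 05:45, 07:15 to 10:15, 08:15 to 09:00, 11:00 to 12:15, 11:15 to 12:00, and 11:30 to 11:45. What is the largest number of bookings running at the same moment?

3

At 11:30, 3 of the intervals are simultaneously active.
No point has more.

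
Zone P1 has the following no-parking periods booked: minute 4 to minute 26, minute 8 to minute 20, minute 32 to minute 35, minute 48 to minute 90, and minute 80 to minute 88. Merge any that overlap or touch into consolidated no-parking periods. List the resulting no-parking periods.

minute 8 to minute 20 overlaps/touches minute 4 to minute 26 → extend to minute 4 to minute 26.
minute 32 to minute 35 is disjoint → start new block.
minute 48 to minute 90 is disjoint → start new block.
minute 80 to minute 88 overlaps/touches minute 48 to minute 90 → extend to minute 48 to minute 90.

minute 4 to minute 26, minute 32 to minute 35, minute 48 to minute 90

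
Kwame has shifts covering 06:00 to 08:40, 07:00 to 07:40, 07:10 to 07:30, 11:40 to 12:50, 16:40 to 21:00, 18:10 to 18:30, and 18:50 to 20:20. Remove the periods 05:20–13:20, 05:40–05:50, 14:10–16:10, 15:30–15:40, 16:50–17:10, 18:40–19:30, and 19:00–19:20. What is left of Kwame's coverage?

First set merges to 06:00–08:40, 11:40–12:50, 16:40–21:00.
Second set merges to 05:20–13:20, 14:10–16:10, 16:50–17:10, 18:40–19:30.
06:00–08:40: entirely removed.
11:40–12:50: entirely removed.
16:40–21:00 \ B = 16:40–16:50, 17:10–18:40, 19:30–21:00.

16:40–16:50, 17:10–18:40, 19:30–21:00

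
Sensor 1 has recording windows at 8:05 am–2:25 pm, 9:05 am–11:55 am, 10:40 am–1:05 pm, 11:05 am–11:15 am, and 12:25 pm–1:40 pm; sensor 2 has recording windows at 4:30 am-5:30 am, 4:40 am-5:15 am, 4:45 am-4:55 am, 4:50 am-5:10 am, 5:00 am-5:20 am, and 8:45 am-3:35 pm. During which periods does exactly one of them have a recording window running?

First set merges to 8:05 am–2:25 pm.
Second set merges to 4:30 am–5:30 am, 8:45 am–3:35 pm.
Only in the first: 8:05 am–8:45 am.
Only in the second: 4:30 am–5:30 am, 2:25 pm–3:35 pm.
Together these are the periods covered by exactly one.

4:30 am–5:30 am, 8:05 am–8:45 am, 2:25 pm–3:35 pm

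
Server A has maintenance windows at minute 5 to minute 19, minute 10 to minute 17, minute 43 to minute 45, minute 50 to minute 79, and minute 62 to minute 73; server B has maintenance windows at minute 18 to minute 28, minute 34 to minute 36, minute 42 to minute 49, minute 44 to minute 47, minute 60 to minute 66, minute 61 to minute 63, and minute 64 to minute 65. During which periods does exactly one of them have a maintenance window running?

Merge the first list: minute 5 to minute 19, minute 43 to minute 45, minute 50 to minute 79.
Merge the second list: minute 18 to minute 28, minute 34 to minute 36, minute 42 to minute 49, minute 60 to minute 66.
A \ B = minute 5 to minute 18, minute 50 to minute 60, minute 66 to minute 79.
B \ A = minute 19 to minute 28, minute 34 to minute 36, minute 42 to minute 43, minute 45 to minute 49.
Union of the two gives the symmetric difference.

minute 5 to minute 18, minute 19 to minute 28, minute 34 to minute 36, minute 42 to minute 43, minute 45 to minute 49, minute 50 to minute 60, minute 66 to minute 79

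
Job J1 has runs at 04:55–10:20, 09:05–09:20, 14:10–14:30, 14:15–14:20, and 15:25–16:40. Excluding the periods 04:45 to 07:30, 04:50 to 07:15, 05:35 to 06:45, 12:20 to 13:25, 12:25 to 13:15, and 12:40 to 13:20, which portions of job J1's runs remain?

A, merged: 04:55–10:20, 14:10–14:30, 15:25–16:40.
B, merged: 04:45–07:30, 12:20–13:25.
04:55–10:20 \ B = 07:30–10:20.
14:10–14:30: nothing removed.
15:25–16:40: nothing removed.

07:30–10:20, 14:10–14:30, 15:25–16:40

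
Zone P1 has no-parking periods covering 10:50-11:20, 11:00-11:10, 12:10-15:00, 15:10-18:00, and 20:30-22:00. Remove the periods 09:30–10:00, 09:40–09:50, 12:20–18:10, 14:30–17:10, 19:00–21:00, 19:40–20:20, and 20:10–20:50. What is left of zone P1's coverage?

A, merged: 10:50-11:20, 12:10-15:00, 15:10-18:00, 20:30-22:00.
B, merged: 09:30-10:00, 12:20-18:10, 19:00-21:00.
10:50-11:20: nothing removed.
12:10-15:00 \ B = 12:10-12:20.
15:10-18:00: entirely removed.
20:30-22:00 \ B = 21:00-22:00.

10:50-11:20, 12:10-12:20, 21:00-22:00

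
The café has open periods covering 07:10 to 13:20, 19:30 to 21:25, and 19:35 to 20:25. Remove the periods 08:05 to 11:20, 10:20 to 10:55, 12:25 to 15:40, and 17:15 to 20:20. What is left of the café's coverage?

A, merged: 07:10-13:20, 19:30-21:25.
B, merged: 08:05-11:20, 12:25-15:40, 17:15-20:20.
07:10-13:20 minus B → 07:10-08:05, 11:20-12:25.
19:30-21:25 minus B → 20:20-21:25.

07:10-08:05, 11:20-12:25, 20:20-21:25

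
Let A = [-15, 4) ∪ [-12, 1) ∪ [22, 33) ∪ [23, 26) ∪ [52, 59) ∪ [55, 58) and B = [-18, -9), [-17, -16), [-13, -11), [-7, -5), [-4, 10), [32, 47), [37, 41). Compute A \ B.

[-9, -7) ∪ [-5, -4) ∪ [22, 32) ∪ [52, 59)

Merge the first list: [-15, 4), [22, 33), [52, 59).
Merge the second list: [-18, -9), [-7, -5), [-4, 10), [32, 47).
[-15, 4) minus B → [-9, -7), [-5, -4).
[22, 33) minus B → [22, 32).
[52, 59): no B overlap → unchanged.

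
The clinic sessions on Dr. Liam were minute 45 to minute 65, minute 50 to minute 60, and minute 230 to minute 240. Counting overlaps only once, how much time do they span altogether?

30 minutes

Merged: minute 45 to minute 65, minute 230 to minute 240.
Lengths: 20 minutes + 10 minutes = 30 minutes.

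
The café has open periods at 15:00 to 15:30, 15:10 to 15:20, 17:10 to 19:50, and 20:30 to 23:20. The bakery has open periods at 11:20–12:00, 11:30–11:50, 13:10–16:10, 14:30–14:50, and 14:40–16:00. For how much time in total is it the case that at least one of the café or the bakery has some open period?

First set merges to 15:00–15:30, 17:10–19:50, 20:30–23:20.
Second set merges to 11:20–12:00, 13:10–16:10.
A ∪ B = 11:20–12:00, 13:10–16:10, 17:10–19:50, 20:30–23:20.
Total: 40 min + 3 h + 2 h 40 min + 2 h 50 min = 9 h 10 min.

9 h 10 min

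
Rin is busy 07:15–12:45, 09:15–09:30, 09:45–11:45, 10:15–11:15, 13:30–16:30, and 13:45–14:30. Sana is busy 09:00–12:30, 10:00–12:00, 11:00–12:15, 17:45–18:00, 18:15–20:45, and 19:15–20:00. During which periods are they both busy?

09:00–12:30

First set merges to 07:15–12:45, 13:30–16:30.
Second set merges to 09:00–12:30, 17:45–18:00, 18:15–20:45.
07:15–12:45 overlaps B on 09:00–12:30.
13:30–16:30 falls entirely outside B.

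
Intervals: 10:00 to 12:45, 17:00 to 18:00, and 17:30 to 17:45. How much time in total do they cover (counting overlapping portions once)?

Merged: 10:00–12:45, 17:00–18:00.
Lengths: 2 h 45 min + 1 h = 3 h 45 min.

3 h 45 min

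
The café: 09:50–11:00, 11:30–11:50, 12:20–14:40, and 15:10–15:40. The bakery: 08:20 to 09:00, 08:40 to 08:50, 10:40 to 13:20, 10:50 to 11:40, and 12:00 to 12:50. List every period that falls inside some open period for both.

10:40–11:00, 11:30–11:50, 12:20–13:20

Second set merges to 08:20–09:00, 10:40–13:20.
09:50–11:00 meets the second set on 10:40–11:00.
11:30–11:50 meets the second set on 11:30–11:50.
12:20–14:40 meets the second set on 12:20–13:20.
15:10–15:40: no overlap with the second set.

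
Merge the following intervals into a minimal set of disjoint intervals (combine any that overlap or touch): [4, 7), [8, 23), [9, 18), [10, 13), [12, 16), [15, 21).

[8, 23) is disjoint → start new block.
[9, 18) overlaps/touches [8, 23) → extend to [8, 23).
[10, 13) overlaps/touches [8, 23) → extend to [8, 23).
[12, 16) overlaps/touches [8, 23) → extend to [8, 23).
[15, 21) overlaps/touches [8, 23) → extend to [8, 23).

[4, 7) ∪ [8, 23)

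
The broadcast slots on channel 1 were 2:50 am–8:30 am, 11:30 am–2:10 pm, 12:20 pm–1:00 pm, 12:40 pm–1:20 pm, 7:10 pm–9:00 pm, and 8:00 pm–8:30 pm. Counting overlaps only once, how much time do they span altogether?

Merged: 2:50 am-8:30 am, 11:30 am-2:10 pm, 7:10 pm-9:00 pm.
Lengths: 5 h 40 min + 2 h 40 min + 1 h 50 min = 10 h 10 min.

10 h 10 min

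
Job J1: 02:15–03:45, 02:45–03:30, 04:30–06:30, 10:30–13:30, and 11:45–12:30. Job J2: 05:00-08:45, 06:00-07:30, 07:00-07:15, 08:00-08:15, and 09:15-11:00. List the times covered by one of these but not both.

First set merges to 02:15–03:45, 04:30–06:30, 10:30–13:30.
Second set merges to 05:00–08:45, 09:15–11:00.
A but not B: 02:15–03:45, 04:30–05:00, 11:00–13:30.
B but not A: 06:30–08:45, 09:15–10:30.
Combining gives A △ B.

02:15–03:45, 04:30–05:00, 06:30–08:45, 09:15–10:30, 11:00–13:30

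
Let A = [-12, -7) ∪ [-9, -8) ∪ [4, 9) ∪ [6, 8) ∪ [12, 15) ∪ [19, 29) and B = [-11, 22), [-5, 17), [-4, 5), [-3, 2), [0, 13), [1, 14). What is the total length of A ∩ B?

15

A, merged: [-12, -7), [4, 9), [12, 15), [19, 29).
B, merged: [-11, 22).
A ∩ B = [-11, -7), [4, 9), [12, 15), [19, 22).
Total: 4 + 5 + 3 + 3 = 15.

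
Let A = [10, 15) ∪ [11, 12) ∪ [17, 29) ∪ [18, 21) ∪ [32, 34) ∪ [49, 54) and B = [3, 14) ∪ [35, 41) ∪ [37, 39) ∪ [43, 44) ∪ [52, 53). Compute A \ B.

A, merged: [10, 15), [17, 29), [32, 34), [49, 54).
B, merged: [3, 14), [35, 41), [43, 44), [52, 53).
[10, 15) with B removed leaves [14, 15).
[17, 29) is untouched.
[32, 34) is untouched.
[49, 54) with B removed leaves [49, 52), [53, 54).

[14, 15) ∪ [17, 29) ∪ [32, 34) ∪ [49, 52) ∪ [53, 54)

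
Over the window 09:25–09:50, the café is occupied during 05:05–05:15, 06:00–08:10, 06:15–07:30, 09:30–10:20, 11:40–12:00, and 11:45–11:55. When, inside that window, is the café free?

09:25-09:30

The merged coverage is 05:05-05:15, 06:00-08:10, 09:30-10:20, 11:40-12:00.
Uncovered inside 09:25-09:50: 09:25-09:30.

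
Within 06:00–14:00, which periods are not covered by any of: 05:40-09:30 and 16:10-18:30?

After merging, the occupied span is 05:40–09:30, 16:10–18:30.
Complement within 06:00–14:00: 09:30–14:00.

09:30–14:00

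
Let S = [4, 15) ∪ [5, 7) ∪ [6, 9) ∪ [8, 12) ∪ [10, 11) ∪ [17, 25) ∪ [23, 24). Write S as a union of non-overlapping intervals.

[4, 15) ∪ [17, 25)

[5, 7) overlaps/touches [4, 15) → extend to [4, 15).
[6, 9) overlaps/touches [4, 15) → extend to [4, 15).
[8, 12) overlaps/touches [4, 15) → extend to [4, 15).
[10, 11) overlaps/touches [4, 15) → extend to [4, 15).
[17, 25) is disjoint → start new block.
[23, 24) overlaps/touches [17, 25) → extend to [17, 25).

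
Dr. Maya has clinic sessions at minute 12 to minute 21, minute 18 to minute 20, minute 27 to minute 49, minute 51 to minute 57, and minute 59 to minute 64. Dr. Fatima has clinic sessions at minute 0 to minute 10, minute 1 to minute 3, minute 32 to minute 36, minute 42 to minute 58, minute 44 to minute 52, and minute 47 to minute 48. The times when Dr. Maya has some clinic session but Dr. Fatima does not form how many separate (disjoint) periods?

4

A, merged: minute 12 to minute 21, minute 27 to minute 49, minute 51 to minute 57, minute 59 to minute 64.
B, merged: minute 0 to minute 10, minute 32 to minute 36, minute 42 to minute 58.
A \ B = minute 12 to minute 21, minute 27 to minute 32, minute 36 to minute 42, minute 59 to minute 64.
That is 4 disjoint pieces.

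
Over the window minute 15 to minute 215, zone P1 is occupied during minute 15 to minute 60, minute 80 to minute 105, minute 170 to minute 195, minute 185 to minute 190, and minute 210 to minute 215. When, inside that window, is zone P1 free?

The merged coverage is minute 15 to minute 60, minute 80 to minute 105, minute 170 to minute 195, minute 210 to minute 215.
Complement within minute 15 to minute 215: minute 60 to minute 80, minute 105 to minute 170, minute 195 to minute 210.

minute 60 to minute 80, minute 105 to minute 170, minute 195 to minute 210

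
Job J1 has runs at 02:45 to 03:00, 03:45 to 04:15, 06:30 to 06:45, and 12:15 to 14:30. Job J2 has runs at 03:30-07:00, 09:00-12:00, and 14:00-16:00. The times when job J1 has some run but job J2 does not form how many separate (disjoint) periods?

2

A \ B = 02:45–03:00, 12:15–14:00.
That is 2 disjoint pieces.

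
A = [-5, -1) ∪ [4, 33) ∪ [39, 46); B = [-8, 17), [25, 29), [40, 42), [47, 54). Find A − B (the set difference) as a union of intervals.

[-5, -1) lies entirely inside B → drops out.
[4, 33) with B removed leaves [17, 25), [29, 33).
[39, 46) with B removed leaves [39, 40), [42, 46).

[17, 25) ∪ [29, 33) ∪ [39, 40) ∪ [42, 46)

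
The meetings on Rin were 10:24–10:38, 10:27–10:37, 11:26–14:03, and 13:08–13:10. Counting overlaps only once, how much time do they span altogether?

Merged: 10:24-10:38, 11:26-14:03.
Lengths: 14 min + 2 h 37 min = 2 h 51 min.

2 h 51 min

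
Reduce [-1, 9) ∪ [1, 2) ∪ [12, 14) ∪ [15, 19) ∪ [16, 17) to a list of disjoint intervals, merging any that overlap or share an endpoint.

[1, 2) overlaps/touches [-1, 9) → extend to [-1, 9).
[12, 14) is disjoint → start new block.
[15, 19) is disjoint → start new block.
[16, 17) overlaps/touches [15, 19) → extend to [15, 19).

[-1, 9) ∪ [12, 14) ∪ [15, 19)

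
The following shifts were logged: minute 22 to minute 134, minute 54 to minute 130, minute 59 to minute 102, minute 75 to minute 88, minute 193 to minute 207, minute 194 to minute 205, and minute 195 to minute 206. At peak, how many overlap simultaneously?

4

Sweep endpoints in order; track running count of active intervals.
Peak of 4 reached at minute 75.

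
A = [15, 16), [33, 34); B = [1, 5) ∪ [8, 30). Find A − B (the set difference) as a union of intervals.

[33, 34)

[15, 16): fully covered by B → removed.
[33, 34): no B overlap → unchanged.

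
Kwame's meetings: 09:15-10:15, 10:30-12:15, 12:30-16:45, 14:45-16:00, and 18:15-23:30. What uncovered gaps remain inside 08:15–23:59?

After merging, the occupied span is 09:15-10:15, 10:30-12:15, 12:30-16:45, 18:15-23:30.
Uncovered inside 08:15-23:59: 08:15-09:15, 10:15-10:30, 12:15-12:30, 16:45-18:15, 23:30-23:59.

08:15-09:15, 10:15-10:30, 12:15-12:30, 16:45-18:15, 23:30-23:59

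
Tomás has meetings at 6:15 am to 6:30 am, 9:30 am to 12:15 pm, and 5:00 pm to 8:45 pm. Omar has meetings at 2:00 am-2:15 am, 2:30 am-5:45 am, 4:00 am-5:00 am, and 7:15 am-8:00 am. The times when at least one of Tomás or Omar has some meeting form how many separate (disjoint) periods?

Merge the second list: 2:00 am-2:15 am, 2:30 am-5:45 am, 7:15 am-8:00 am.
A ∪ B = 2:00 am-2:15 am, 2:30 am-5:45 am, 6:15 am-6:30 am, 7:15 am-8:00 am, 9:30 am-12:15 pm, 5:00 pm-8:45 pm.
That is 6 disjoint pieces.

6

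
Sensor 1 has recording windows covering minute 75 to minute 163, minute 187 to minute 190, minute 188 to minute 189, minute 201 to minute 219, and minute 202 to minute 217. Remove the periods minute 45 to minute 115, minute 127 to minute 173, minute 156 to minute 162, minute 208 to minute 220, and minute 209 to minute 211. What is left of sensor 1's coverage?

Merge the first list: minute 75 to minute 163, minute 187 to minute 190, minute 201 to minute 219.
Merge the second list: minute 45 to minute 115, minute 127 to minute 173, minute 208 to minute 220.
minute 75 to minute 163 with B removed leaves minute 115 to minute 127.
minute 187 to minute 190 is untouched.
minute 201 to minute 219 with B removed leaves minute 201 to minute 208.

minute 115 to minute 127, minute 187 to minute 190, minute 201 to minute 208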